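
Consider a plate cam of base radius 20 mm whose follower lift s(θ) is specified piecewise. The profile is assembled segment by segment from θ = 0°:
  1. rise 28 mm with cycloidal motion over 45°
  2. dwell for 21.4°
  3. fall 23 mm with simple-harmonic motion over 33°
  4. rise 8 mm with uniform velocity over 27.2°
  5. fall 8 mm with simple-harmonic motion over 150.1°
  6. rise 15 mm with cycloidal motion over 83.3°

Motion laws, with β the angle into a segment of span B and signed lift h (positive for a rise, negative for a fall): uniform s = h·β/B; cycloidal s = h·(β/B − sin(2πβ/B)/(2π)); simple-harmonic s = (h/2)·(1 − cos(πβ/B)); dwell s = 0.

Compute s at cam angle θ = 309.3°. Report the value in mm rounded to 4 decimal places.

seg 1 [0°–45°] cycloidal, h=28: full span → s += 28 → s = 28.0000
seg 2 [45°–66.4°] dwell: s stays 28.0000
seg 3 [66.4°–99.4°] simple-harmonic, h=-23: full span → s += -23 → s = 5.0000
seg 4 [99.4°–126.6°] uniform, h=8: full span → s += 8 → s = 13.0000
seg 5 [126.6°–276.7°] simple-harmonic, h=-8: full span → s += -8 → s = 5.0000
seg 6 [276.7°–360°] cycloidal, h=15: θ=309.3° here. β=32.6, B=83.3. 15·(0.3914 − sin(2π·0.3914)/(2π)) = 4.3643 → s = 9.3643

9.3643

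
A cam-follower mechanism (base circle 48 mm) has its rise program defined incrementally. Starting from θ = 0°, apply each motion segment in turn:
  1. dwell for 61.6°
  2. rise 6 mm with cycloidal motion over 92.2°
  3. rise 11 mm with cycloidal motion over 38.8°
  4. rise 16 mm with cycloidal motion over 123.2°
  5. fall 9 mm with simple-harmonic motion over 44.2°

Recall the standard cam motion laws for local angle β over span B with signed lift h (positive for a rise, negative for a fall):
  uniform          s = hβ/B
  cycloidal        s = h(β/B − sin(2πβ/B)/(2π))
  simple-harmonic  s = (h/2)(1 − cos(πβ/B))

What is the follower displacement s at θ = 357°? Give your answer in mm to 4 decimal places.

seg 1 [0°–61.6°] dwell: s stays 0.0000
seg 2 [61.6°–153.8°] cycloidal, h=6: full span → s += 6 → s = 6.0000
seg 3 [153.8°–192.6°] cycloidal, h=11: full span → s += 11 → s = 17.0000
seg 4 [192.6°–315.8°] cycloidal, h=16: full span → s += 16 → s = 33.0000
seg 5 [315.8°–360°] simple-harmonic, h=-9: θ=357° here. β=41.2, B=44.2. -9/2·(1 − cos(π·0.9321)) = -8.8981 → s = 24.1019

24.1019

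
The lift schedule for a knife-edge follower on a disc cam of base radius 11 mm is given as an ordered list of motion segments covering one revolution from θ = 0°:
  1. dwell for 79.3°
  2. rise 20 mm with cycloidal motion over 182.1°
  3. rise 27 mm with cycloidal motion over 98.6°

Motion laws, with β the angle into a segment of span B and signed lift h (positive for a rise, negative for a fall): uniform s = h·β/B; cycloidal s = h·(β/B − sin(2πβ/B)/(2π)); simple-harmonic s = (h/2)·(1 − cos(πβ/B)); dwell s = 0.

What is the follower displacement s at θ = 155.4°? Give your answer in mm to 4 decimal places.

seg 1 [0°–79.3°] dwell: s stays 0.0000
seg 2 [79.3°–261.4°] cycloidal, h=20: θ=155.4° here. β=76.1, B=182.1. 20·(0.4179 − sin(2π·0.4179)/(2π)) = 6.7879 → s = 6.7879

6.7879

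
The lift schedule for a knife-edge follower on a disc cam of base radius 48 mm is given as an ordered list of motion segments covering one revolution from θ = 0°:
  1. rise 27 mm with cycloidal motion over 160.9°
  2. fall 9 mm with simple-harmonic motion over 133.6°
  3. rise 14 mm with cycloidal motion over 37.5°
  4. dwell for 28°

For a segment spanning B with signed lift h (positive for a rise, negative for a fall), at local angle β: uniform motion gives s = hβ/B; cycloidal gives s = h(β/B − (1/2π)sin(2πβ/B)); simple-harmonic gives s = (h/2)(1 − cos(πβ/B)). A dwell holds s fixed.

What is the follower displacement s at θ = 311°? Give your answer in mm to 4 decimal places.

seg 1 [0°–160.9°] cycloidal, h=27: full span → s += 27 → s = 27.0000
seg 2 [160.9°–294.5°] simple-harmonic, h=-9: full span → s += -9 → s = 18.0000
seg 3 [294.5°–332°] cycloidal, h=14: θ=311° here. β=16.5, B=37.5. 14·(0.4400 − sin(2π·0.4400)/(2π)) = 5.3398 → s = 23.3398

23.3398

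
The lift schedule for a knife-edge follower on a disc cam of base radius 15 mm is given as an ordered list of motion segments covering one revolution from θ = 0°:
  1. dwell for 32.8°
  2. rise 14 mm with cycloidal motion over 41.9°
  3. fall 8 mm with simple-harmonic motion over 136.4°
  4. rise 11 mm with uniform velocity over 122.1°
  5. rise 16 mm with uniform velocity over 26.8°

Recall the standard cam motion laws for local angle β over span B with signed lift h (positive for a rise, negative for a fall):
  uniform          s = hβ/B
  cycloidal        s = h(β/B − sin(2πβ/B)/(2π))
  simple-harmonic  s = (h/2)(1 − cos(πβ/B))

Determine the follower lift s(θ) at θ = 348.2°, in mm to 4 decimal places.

seg 1 [0°–32.8°] dwell: s stays 0.0000
seg 2 [32.8°–74.7°] cycloidal, h=14: full span → s += 14 → s = 14.0000
seg 3 [74.7°–211.1°] simple-harmonic, h=-8: full span → s += -8 → s = 6.0000
seg 4 [211.1°–333.2°] uniform, h=11: full span → s += 11 → s = 17.0000
seg 5 [333.2°–360°] uniform, h=16: θ=348.2° here. β=15, B=26.8. 16·15/26.8 = 8.9552 → s = 25.9552

25.9552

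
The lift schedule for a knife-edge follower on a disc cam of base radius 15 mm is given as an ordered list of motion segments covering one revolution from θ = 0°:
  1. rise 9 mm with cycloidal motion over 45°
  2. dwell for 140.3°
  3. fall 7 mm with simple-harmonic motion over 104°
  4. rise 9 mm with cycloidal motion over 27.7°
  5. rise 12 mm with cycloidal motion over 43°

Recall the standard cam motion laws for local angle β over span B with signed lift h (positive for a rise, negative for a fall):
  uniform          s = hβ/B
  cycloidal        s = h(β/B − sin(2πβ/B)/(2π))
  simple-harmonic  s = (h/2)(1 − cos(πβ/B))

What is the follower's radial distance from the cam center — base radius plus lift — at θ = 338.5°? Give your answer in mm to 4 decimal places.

seg 1 [0°–45°] cycloidal, h=9: full span → s += 9 → s = 9.0000
seg 2 [45°–185.3°] dwell: s stays 9.0000
seg 3 [185.3°–289.3°] simple-harmonic, h=-7: full span → s += -7 → s = 2.0000
seg 4 [289.3°–317°] cycloidal, h=9: full span → s += 9 → s = 11.0000
seg 5 [317°–360°] cycloidal, h=12: θ=338.5° here. β=21.5, B=43. 12·(0.5000 − sin(2π·0.5000)/(2π)) = 6.0000 → s = 17.0000
radial distance = base radius + s = 15 + 17.0000 = 32.0000

32.0000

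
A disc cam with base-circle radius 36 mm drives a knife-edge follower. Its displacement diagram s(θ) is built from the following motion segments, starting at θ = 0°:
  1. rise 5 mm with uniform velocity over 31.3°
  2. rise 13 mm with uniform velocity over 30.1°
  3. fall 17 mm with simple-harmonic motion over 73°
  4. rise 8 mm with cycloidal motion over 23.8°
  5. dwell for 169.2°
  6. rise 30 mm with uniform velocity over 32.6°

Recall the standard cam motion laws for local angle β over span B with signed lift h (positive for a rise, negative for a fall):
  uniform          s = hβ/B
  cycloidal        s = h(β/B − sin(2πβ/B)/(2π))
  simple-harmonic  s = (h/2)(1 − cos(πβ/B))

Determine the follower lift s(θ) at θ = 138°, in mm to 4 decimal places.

seg 1 [0°–31.3°] uniform, h=5: full span → s += 5 → s = 5.0000
seg 2 [31.3°–61.4°] uniform, h=13: full span → s += 13 → s = 18.0000
seg 3 [61.4°–134.4°] simple-harmonic, h=-17: full span → s += -17 → s = 1.0000
seg 4 [134.4°–158.2°] cycloidal, h=8: θ=138° here. β=3.6, B=23.8. 8·(0.1513 − sin(2π·0.1513)/(2π)) = 0.1741 → s = 1.1741

1.1741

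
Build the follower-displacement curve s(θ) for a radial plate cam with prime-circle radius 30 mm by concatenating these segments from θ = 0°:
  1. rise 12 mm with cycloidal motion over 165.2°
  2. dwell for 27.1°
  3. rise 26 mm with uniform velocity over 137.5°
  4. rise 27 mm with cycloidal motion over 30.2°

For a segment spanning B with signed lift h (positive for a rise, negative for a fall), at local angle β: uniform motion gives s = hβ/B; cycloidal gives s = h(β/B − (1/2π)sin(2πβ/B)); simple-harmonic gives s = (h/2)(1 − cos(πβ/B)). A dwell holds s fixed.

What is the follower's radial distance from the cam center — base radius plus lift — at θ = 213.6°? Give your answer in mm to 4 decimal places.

seg 1 [0°–165.2°] cycloidal, h=12: full span → s += 12 → s = 12.0000
seg 2 [165.2°–192.3°] dwell: s stays 12.0000
seg 3 [192.3°–329.8°] uniform, h=26: θ=213.6° here. β=21.3, B=137.5. 26·21.3/137.5 = 4.0276 → s = 16.0276
radial distance = base radius + s = 30 + 16.0276 = 46.0276

46.0276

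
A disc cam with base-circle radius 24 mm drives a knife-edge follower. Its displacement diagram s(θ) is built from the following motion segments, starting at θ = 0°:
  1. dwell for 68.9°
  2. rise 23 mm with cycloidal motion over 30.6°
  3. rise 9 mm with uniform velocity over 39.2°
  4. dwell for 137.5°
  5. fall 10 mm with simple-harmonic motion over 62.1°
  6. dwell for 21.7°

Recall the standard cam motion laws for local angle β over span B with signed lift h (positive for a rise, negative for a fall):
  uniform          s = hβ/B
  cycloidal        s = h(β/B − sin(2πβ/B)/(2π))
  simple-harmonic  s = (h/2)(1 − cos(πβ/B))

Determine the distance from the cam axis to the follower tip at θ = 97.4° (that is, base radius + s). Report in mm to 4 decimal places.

seg 1 [0°–68.9°] dwell: s stays 0.0000
seg 2 [68.9°–99.5°] cycloidal, h=23: θ=97.4° here. β=28.5, B=30.6. 23·(0.9314 − sin(2π·0.9314)/(2π)) = 22.9515 → s = 22.9515
radial distance = base radius + s = 24 + 22.9515 = 46.9515

46.9515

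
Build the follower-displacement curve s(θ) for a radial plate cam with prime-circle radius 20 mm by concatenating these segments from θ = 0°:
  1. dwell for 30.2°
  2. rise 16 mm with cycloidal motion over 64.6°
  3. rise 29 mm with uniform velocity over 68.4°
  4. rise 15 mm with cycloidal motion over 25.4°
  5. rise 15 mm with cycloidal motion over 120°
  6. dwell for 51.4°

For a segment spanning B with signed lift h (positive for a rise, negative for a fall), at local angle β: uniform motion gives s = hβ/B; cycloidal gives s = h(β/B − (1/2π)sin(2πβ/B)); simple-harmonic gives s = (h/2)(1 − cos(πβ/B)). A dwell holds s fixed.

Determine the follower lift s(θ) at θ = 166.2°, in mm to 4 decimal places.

seg 1 [0°–30.2°] dwell: s stays 0.0000
seg 2 [30.2°–94.8°] cycloidal, h=16: full span → s += 16 → s = 16.0000
seg 3 [94.8°–163.2°] uniform, h=29: full span → s += 29 → s = 45.0000
seg 4 [163.2°–188.6°] cycloidal, h=15: θ=166.2° here. β=3, B=25.4. 15·(0.1181 − sin(2π·0.1181)/(2π)) = 0.1582 → s = 45.1582

45.1582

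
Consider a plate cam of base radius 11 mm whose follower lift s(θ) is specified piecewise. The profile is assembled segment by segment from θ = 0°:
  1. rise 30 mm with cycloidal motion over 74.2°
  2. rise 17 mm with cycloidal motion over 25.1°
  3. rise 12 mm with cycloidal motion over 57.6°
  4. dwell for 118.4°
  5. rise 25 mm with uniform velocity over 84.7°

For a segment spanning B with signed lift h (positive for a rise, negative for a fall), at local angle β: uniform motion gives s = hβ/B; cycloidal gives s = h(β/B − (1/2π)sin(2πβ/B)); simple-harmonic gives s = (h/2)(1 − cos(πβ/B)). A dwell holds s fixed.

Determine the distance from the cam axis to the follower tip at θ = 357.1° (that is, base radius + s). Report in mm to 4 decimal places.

seg 1 [0°–74.2°] cycloidal, h=30: full span → s += 30 → s = 30.0000
seg 2 [74.2°–99.3°] cycloidal, h=17: full span → s += 17 → s = 47.0000
seg 3 [99.3°–156.9°] cycloidal, h=12: full span → s += 12 → s = 59.0000
seg 4 [156.9°–275.3°] dwell: s stays 59.0000
seg 5 [275.3°–360°] uniform, h=25: θ=357.1° here. β=81.8, B=84.7. 25·81.8/84.7 = 24.1440 → s = 83.1440
radial distance = base radius + s = 11 + 83.1440 = 94.1440

94.1440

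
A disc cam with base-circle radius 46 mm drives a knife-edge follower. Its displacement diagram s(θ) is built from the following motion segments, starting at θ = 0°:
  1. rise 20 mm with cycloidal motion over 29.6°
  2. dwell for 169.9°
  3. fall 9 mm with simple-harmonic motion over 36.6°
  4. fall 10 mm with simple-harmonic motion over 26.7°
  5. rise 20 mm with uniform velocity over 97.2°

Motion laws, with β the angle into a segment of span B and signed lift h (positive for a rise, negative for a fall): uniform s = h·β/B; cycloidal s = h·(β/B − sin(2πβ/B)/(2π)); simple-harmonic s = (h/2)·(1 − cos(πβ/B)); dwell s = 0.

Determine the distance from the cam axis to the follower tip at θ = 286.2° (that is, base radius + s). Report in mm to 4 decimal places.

seg 1 [0°–29.6°] cycloidal, h=20: full span → s += 20 → s = 20.0000
seg 2 [29.6°–199.5°] dwell: s stays 20.0000
seg 3 [199.5°–236.1°] simple-harmonic, h=-9: full span → s += -9 → s = 11.0000
seg 4 [236.1°–262.8°] simple-harmonic, h=-10: full span → s += -10 → s = 1.0000
seg 5 [262.8°–360°] uniform, h=20: θ=286.2° here. β=23.4, B=97.2. 20·23.4/97.2 = 4.8148 → s = 5.8148
radial distance = base radius + s = 46 + 5.8148 = 51.8148

51.8148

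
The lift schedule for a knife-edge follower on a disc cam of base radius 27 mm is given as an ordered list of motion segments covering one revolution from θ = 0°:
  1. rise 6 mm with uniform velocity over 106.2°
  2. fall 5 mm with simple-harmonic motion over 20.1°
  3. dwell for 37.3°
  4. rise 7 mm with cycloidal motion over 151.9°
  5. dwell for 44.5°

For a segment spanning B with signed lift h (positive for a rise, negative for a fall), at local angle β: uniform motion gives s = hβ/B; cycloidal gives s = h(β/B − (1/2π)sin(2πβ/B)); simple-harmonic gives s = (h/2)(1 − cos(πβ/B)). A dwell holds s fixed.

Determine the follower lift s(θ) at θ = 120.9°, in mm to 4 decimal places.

seg 1 [0°–106.2°] uniform, h=6: full span → s += 6 → s = 6.0000
seg 2 [106.2°–126.3°] simple-harmonic, h=-5: θ=120.9° here. β=14.7, B=20.1. -5/2·(1 − cos(π·0.7313)) = -4.1612 → s = 1.8388

1.8388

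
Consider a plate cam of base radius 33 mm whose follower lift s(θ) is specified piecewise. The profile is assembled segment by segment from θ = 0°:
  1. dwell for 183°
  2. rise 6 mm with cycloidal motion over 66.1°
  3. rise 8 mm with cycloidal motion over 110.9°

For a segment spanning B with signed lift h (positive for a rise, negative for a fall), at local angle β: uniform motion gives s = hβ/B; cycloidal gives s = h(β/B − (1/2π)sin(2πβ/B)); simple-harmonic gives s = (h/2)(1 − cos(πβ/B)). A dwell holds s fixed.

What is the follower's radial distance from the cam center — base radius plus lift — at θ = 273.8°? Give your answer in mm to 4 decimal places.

seg 1 [0°–183°] dwell: s stays 0.0000
seg 2 [183°–249.1°] cycloidal, h=6: full span → s += 6 → s = 6.0000
seg 3 [249.1°–360°] cycloidal, h=8: θ=273.8° here. β=24.7, B=110.9. 8·(0.2227 − sin(2π·0.2227)/(2π)) = 0.5272 → s = 6.5272
radial distance = base radius + s = 33 + 6.5272 = 39.5272

39.5272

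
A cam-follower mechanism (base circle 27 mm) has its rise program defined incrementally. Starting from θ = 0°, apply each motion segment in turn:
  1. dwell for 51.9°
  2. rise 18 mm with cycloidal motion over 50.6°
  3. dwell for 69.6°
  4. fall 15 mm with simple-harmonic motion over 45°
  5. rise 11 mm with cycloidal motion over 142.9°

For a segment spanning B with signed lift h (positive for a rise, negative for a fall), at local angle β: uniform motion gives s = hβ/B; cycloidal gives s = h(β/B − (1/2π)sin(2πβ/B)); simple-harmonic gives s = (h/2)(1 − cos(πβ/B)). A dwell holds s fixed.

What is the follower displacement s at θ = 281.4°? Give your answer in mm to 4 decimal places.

seg 1 [0°–51.9°] dwell: s stays 0.0000
seg 2 [51.9°–102.5°] cycloidal, h=18: full span → s += 18 → s = 18.0000
seg 3 [102.5°–172.1°] dwell: s stays 18.0000
seg 4 [172.1°–217.1°] simple-harmonic, h=-15: full span → s += -15 → s = 3.0000
seg 5 [217.1°–360°] cycloidal, h=11: θ=281.4° here. β=64.3, B=142.9. 11·(0.4500 − sin(2π·0.4500)/(2π)) = 4.4083 → s = 7.4083

7.4083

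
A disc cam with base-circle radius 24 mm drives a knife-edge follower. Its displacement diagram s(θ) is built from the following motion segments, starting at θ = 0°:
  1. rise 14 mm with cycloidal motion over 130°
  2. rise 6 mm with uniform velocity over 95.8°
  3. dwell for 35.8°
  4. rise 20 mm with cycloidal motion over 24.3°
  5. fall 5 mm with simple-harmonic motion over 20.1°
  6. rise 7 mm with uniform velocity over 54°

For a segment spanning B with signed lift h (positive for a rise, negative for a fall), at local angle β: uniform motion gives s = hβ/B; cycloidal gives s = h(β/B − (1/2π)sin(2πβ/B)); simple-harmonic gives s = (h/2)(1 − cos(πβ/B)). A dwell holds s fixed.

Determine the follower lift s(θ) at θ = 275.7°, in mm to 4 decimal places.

seg 1 [0°–130°] cycloidal, h=14: full span → s += 14 → s = 14.0000
seg 2 [130°–225.8°] uniform, h=6: full span → s += 6 → s = 20.0000
seg 3 [225.8°–261.6°] dwell: s stays 20.0000
seg 4 [261.6°–285.9°] cycloidal, h=20: θ=275.7° here. β=14.1, B=24.3. 20·(0.5802 − sin(2π·0.5802)/(2π)) = 13.1427 → s = 33.1427

33.1427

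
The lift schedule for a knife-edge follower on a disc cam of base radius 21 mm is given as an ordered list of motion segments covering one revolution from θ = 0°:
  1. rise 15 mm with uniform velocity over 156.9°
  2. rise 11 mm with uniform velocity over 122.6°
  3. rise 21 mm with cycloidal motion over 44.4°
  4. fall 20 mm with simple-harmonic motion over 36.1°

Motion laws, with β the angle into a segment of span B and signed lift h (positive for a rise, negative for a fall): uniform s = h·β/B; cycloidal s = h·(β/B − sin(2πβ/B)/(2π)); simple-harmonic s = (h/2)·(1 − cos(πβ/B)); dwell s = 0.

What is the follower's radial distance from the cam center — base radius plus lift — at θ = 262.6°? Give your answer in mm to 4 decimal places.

seg 1 [0°–156.9°] uniform, h=15: full span → s += 15 → s = 15.0000
seg 2 [156.9°–279.5°] uniform, h=11: θ=262.6° here. β=105.7, B=122.6. 11·105.7/122.6 = 9.4837 → s = 24.4837
radial distance = base radius + s = 21 + 24.4837 = 45.4837

45.4837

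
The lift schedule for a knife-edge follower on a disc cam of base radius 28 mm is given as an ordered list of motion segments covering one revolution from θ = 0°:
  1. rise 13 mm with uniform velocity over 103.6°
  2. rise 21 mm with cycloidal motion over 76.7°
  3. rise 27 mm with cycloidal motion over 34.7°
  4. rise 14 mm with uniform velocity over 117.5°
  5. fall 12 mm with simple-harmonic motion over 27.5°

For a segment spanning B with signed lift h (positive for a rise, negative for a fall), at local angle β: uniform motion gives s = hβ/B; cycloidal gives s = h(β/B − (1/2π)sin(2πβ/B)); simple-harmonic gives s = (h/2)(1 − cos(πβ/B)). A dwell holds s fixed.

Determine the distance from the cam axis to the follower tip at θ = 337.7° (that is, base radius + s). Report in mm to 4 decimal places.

seg 1 [0°–103.6°] uniform, h=13: full span → s += 13 → s = 13.0000
seg 2 [103.6°–180.3°] cycloidal, h=21: full span → s += 21 → s = 34.0000
seg 3 [180.3°–215°] cycloidal, h=27: full span → s += 27 → s = 61.0000
seg 4 [215°–332.5°] uniform, h=14: full span → s += 14 → s = 75.0000
seg 5 [332.5°–360°] simple-harmonic, h=-12: θ=337.7° here. β=5.2, B=27.5. -12/2·(1 − cos(π·0.1891)) = -1.0279 → s = 73.9721
radial distance = base radius + s = 28 + 73.9721 = 101.9721

101.9721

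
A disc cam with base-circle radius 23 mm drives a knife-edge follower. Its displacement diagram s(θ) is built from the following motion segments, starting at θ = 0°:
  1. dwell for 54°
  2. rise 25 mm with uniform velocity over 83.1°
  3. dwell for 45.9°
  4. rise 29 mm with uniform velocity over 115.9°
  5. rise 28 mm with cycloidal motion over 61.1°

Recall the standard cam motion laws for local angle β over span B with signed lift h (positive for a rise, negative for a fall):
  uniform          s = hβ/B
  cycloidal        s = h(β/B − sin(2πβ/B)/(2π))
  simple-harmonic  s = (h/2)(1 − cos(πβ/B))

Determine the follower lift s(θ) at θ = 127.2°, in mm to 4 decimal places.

seg 1 [0°–54°] dwell: s stays 0.0000
seg 2 [54°–137.1°] uniform, h=25: θ=127.2° here. β=73.2, B=83.1. 25·73.2/83.1 = 22.0217 → s = 22.0217

22.0217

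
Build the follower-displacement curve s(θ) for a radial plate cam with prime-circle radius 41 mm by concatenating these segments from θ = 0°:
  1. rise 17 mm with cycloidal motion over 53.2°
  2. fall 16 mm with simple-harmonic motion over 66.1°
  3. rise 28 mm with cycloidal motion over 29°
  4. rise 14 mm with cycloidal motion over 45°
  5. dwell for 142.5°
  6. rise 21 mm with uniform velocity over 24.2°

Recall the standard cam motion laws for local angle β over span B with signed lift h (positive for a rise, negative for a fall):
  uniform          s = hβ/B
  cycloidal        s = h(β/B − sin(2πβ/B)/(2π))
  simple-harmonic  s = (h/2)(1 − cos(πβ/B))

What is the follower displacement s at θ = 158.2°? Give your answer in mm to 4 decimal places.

seg 1 [0°–53.2°] cycloidal, h=17: full span → s += 17 → s = 17.0000
seg 2 [53.2°–119.3°] simple-harmonic, h=-16: full span → s += -16 → s = 1.0000
seg 3 [119.3°–148.3°] cycloidal, h=28: full span → s += 28 → s = 29.0000
seg 4 [148.3°–193.3°] cycloidal, h=14: θ=158.2° here. β=9.9, B=45. 14·(0.2200 − sin(2π·0.2200)/(2π)) = 0.8913 → s = 29.8913

29.8913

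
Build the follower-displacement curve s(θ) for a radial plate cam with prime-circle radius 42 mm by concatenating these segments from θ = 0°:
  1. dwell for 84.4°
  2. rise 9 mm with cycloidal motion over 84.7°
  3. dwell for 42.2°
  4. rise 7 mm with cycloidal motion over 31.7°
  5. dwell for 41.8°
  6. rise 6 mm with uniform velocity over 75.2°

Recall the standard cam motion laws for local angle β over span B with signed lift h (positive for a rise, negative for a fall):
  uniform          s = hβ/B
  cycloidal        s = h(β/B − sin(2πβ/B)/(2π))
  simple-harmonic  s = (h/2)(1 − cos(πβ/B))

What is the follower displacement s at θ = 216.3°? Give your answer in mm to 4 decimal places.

seg 1 [0°–84.4°] dwell: s stays 0.0000
seg 2 [84.4°–169.1°] cycloidal, h=9: full span → s += 9 → s = 9.0000
seg 3 [169.1°–211.3°] dwell: s stays 9.0000
seg 4 [211.3°–243°] cycloidal, h=7: θ=216.3° here. β=5, B=31.7. 7·(0.1577 − sin(2π·0.1577)/(2π)) = 0.1721 → s = 9.1721

9.1721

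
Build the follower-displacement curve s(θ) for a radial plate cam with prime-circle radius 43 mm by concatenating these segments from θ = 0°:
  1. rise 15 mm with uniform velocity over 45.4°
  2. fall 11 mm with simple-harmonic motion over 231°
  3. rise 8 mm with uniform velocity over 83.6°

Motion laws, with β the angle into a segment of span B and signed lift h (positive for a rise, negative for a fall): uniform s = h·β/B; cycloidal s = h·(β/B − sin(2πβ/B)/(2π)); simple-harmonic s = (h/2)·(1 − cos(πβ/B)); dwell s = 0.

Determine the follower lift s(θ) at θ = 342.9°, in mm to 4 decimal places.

seg 1 [0°–45.4°] uniform, h=15: full span → s += 15 → s = 15.0000
seg 2 [45.4°–276.4°] simple-harmonic, h=-11: full span → s += -11 → s = 4.0000
seg 3 [276.4°–360°] uniform, h=8: θ=342.9° here. β=66.5, B=83.6. 8·66.5/83.6 = 6.3636 → s = 10.3636

10.3636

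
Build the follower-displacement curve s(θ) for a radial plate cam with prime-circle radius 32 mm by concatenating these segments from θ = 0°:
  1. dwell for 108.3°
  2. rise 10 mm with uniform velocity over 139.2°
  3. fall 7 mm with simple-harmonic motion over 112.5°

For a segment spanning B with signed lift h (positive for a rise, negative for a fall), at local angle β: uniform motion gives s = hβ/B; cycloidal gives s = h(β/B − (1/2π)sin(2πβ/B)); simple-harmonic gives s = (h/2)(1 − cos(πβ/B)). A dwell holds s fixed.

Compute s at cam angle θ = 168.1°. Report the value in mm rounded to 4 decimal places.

seg 1 [0°–108.3°] dwell: s stays 0.0000
seg 2 [108.3°–247.5°] uniform, h=10: θ=168.1° here. β=59.8, B=139.2. 10·59.8/139.2 = 4.2960 → s = 4.2960

4.2960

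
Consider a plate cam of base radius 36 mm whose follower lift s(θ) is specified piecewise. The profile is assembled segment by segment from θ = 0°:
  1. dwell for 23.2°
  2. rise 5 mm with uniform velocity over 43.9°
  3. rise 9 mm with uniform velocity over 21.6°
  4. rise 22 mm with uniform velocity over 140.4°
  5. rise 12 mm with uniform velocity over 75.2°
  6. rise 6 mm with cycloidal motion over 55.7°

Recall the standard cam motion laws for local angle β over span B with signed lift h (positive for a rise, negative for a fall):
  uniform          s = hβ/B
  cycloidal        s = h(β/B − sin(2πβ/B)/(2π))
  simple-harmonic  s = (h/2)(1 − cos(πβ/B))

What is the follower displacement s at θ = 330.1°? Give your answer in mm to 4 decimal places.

seg 1 [0°–23.2°] dwell: s stays 0.0000
seg 2 [23.2°–67.1°] uniform, h=5: full span → s += 5 → s = 5.0000
seg 3 [67.1°–88.7°] uniform, h=9: full span → s += 9 → s = 14.0000
seg 4 [88.7°–229.1°] uniform, h=22: full span → s += 22 → s = 36.0000
seg 5 [229.1°–304.3°] uniform, h=12: full span → s += 12 → s = 48.0000
seg 6 [304.3°–360°] cycloidal, h=6: θ=330.1° here. β=25.8, B=55.7. 6·(0.4632 − sin(2π·0.4632)/(2π)) = 2.5603 → s = 50.5603

50.5603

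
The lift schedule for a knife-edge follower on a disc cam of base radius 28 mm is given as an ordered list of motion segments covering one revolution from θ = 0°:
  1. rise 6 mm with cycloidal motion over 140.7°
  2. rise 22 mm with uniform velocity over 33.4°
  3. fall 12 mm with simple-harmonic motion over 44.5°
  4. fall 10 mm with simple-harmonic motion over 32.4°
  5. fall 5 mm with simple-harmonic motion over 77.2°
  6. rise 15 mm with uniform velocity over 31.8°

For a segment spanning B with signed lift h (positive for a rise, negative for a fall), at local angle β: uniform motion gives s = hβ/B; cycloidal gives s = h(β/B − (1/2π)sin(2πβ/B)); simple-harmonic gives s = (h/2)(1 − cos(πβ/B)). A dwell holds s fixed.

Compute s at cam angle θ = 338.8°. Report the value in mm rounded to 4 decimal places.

seg 1 [0°–140.7°] cycloidal, h=6: full span → s += 6 → s = 6.0000
seg 2 [140.7°–174.1°] uniform, h=22: full span → s += 22 → s = 28.0000
seg 3 [174.1°–218.6°] simple-harmonic, h=-12: full span → s += -12 → s = 16.0000
seg 4 [218.6°–251°] simple-harmonic, h=-10: full span → s += -10 → s = 6.0000
seg 5 [251°–328.2°] simple-harmonic, h=-5: full span → s += -5 → s = 1.0000
seg 6 [328.2°–360°] uniform, h=15: θ=338.8° here. β=10.6, B=31.8. 15·10.6/31.8 = 5.0000 → s = 6.0000

6.0000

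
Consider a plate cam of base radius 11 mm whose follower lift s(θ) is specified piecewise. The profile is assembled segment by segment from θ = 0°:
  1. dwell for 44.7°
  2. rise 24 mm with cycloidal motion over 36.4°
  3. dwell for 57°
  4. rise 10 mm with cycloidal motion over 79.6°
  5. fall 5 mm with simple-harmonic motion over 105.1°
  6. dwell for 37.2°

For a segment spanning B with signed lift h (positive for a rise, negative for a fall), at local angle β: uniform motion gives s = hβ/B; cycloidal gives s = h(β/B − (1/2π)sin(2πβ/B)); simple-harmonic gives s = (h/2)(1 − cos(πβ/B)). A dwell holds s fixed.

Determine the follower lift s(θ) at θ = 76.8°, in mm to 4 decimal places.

seg 1 [0°–44.7°] dwell: s stays 0.0000
seg 2 [44.7°–81.1°] cycloidal, h=24: θ=76.8° here. β=32.1, B=36.4. 24·(0.8819 − sin(2π·0.8819)/(2π)) = 23.7467 → s = 23.7467

23.7467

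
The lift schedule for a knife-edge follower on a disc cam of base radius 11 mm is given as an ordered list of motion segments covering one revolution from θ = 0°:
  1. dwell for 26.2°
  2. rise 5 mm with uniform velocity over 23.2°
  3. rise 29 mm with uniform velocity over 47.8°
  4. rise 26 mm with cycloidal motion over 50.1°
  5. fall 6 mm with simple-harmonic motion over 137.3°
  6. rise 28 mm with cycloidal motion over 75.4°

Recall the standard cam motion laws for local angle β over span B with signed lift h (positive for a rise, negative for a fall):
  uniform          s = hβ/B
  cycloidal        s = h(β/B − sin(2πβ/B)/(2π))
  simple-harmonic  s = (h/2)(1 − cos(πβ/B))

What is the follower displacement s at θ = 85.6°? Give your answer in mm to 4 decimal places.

seg 1 [0°–26.2°] dwell: s stays 0.0000
seg 2 [26.2°–49.4°] uniform, h=5: full span → s += 5 → s = 5.0000
seg 3 [49.4°–97.2°] uniform, h=29: θ=85.6° here. β=36.2, B=47.8. 29·36.2/47.8 = 21.9623 → s = 26.9623

26.9623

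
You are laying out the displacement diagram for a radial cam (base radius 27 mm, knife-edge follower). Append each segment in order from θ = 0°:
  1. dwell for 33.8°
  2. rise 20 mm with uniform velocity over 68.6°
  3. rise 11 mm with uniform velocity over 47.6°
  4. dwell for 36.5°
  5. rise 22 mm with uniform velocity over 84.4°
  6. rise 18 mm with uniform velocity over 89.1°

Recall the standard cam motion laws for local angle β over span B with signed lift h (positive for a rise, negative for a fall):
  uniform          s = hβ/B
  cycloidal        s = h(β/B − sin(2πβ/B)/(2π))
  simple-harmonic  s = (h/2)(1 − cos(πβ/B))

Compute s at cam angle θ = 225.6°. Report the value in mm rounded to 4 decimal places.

seg 1 [0°–33.8°] dwell: s stays 0.0000
seg 2 [33.8°–102.4°] uniform, h=20: full span → s += 20 → s = 20.0000
seg 3 [102.4°–150°] uniform, h=11: full span → s += 11 → s = 31.0000
seg 4 [150°–186.5°] dwell: s stays 31.0000
seg 5 [186.5°–270.9°] uniform, h=22: θ=225.6° here. β=39.1, B=84.4. 22·39.1/84.4 = 10.1919 → s = 41.1919

41.1919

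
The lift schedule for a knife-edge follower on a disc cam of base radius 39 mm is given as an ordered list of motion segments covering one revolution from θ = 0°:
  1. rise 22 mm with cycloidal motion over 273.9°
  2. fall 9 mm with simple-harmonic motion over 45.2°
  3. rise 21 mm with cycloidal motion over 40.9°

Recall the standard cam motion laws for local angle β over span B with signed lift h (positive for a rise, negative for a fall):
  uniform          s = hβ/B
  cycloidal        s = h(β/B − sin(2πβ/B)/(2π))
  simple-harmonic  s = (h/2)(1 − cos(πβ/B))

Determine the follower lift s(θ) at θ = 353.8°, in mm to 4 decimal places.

seg 1 [0°–273.9°] cycloidal, h=22: full span → s += 22 → s = 22.0000
seg 2 [273.9°–319.1°] simple-harmonic, h=-9: full span → s += -9 → s = 13.0000
seg 3 [319.1°–360°] cycloidal, h=21: θ=353.8° here. β=34.7, B=40.9. 21·(0.8484 − sin(2π·0.8484)/(2π)) = 20.5400 → s = 33.5400

33.5400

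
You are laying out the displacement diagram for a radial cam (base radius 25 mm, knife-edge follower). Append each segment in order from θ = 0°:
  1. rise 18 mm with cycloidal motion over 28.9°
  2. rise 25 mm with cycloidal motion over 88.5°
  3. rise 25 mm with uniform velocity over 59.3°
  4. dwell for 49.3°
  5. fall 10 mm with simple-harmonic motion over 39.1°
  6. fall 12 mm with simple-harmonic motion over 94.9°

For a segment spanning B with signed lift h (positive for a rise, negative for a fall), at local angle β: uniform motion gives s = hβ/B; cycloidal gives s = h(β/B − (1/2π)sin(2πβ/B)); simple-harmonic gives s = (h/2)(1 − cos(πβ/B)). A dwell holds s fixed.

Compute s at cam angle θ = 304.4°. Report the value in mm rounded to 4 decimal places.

seg 1 [0°–28.9°] cycloidal, h=18: full span → s += 18 → s = 18.0000
seg 2 [28.9°–117.4°] cycloidal, h=25: full span → s += 25 → s = 43.0000
seg 3 [117.4°–176.7°] uniform, h=25: full span → s += 25 → s = 68.0000
seg 4 [176.7°–226°] dwell: s stays 68.0000
seg 5 [226°–265.1°] simple-harmonic, h=-10: full span → s += -10 → s = 58.0000
seg 6 [265.1°–360°] simple-harmonic, h=-12: θ=304.4° here. β=39.3, B=94.9. -12/2·(1 − cos(π·0.4141)) = -4.4008 → s = 53.5992

53.5992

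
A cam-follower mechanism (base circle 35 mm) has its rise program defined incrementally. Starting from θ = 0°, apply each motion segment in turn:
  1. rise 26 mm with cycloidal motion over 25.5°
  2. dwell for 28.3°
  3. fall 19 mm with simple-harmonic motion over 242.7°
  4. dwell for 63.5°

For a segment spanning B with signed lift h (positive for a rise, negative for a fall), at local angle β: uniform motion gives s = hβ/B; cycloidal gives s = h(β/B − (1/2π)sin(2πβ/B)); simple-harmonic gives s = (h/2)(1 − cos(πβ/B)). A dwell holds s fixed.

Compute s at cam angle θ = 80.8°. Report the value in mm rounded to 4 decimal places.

seg 1 [0°–25.5°] cycloidal, h=26: full span → s += 26 → s = 26.0000
seg 2 [25.5°–53.8°] dwell: s stays 26.0000
seg 3 [53.8°–296.5°] simple-harmonic, h=-19: θ=80.8° here. β=27, B=242.7. -19/2·(1 − cos(π·0.1112)) = -0.5743 → s = 25.4257

25.4257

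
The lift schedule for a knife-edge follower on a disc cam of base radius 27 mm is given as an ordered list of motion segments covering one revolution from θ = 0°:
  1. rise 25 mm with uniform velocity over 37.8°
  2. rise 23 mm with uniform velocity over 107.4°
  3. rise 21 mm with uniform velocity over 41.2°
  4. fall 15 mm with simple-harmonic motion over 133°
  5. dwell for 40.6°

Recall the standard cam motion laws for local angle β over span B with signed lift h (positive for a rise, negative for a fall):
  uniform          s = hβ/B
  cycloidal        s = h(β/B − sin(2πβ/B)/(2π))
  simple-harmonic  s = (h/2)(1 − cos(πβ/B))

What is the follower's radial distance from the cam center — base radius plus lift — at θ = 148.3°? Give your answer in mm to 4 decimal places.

seg 1 [0°–37.8°] uniform, h=25: full span → s += 25 → s = 25.0000
seg 2 [37.8°–145.2°] uniform, h=23: full span → s += 23 → s = 48.0000
seg 3 [145.2°–186.4°] uniform, h=21: θ=148.3° here. β=3.1, B=41.2. 21·3.1/41.2 = 1.5801 → s = 49.5801
radial distance = base radius + s = 27 + 49.5801 = 76.5801

76.5801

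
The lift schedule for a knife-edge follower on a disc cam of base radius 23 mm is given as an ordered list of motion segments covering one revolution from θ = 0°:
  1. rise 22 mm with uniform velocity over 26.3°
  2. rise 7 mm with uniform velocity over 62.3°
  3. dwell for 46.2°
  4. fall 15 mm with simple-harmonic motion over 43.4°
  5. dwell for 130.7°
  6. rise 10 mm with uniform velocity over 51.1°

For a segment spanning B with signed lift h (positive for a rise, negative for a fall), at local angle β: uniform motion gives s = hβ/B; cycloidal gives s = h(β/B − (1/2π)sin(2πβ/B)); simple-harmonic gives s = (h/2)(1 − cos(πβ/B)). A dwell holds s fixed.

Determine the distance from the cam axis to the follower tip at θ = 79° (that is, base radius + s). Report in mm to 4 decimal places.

seg 1 [0°–26.3°] uniform, h=22: full span → s += 22 → s = 22.0000
seg 2 [26.3°–88.6°] uniform, h=7: θ=79° here. β=52.7, B=62.3. 7·52.7/62.3 = 5.9213 → s = 27.9213
radial distance = base radius + s = 23 + 27.9213 = 50.9213

50.9213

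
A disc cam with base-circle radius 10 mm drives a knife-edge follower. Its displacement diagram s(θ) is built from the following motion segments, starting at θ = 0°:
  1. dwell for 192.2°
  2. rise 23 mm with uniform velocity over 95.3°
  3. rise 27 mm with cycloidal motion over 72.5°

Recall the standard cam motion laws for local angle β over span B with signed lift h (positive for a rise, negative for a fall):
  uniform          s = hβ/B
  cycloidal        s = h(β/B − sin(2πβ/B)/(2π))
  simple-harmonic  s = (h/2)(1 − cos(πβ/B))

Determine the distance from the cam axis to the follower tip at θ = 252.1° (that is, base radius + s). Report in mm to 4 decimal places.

seg 1 [0°–192.2°] dwell: s stays 0.0000
seg 2 [192.2°–287.5°] uniform, h=23: θ=252.1° here. β=59.9, B=95.3. 23·59.9/95.3 = 14.4565 → s = 14.4565
radial distance = base radius + s = 10 + 14.4565 = 24.4565

24.4565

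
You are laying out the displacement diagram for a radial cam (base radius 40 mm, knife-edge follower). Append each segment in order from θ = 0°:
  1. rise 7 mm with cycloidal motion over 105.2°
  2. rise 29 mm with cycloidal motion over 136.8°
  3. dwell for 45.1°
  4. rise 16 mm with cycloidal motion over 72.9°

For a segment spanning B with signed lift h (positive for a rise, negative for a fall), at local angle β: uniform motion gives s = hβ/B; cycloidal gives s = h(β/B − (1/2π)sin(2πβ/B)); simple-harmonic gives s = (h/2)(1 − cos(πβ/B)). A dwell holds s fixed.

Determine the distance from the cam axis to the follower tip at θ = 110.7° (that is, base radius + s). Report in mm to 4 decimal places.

seg 1 [0°–105.2°] cycloidal, h=7: full span → s += 7 → s = 7.0000
seg 2 [105.2°–242°] cycloidal, h=29: θ=110.7° here. β=5.5, B=136.8. 29·(0.0402 − sin(2π·0.0402)/(2π)) = 0.0124 → s = 7.0124
radial distance = base radius + s = 40 + 7.0124 = 47.0124

47.0124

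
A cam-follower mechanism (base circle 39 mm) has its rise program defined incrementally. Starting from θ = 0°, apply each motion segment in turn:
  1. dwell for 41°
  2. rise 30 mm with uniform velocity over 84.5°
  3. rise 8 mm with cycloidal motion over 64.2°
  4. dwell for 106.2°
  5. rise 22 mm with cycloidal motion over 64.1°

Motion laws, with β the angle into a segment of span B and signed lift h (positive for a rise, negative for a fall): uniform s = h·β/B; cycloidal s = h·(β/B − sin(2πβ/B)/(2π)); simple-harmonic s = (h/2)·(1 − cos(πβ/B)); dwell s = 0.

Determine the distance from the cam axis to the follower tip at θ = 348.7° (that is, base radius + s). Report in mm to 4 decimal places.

seg 1 [0°–41°] dwell: s stays 0.0000
seg 2 [41°–125.5°] uniform, h=30: full span → s += 30 → s = 30.0000
seg 3 [125.5°–189.7°] cycloidal, h=8: full span → s += 8 → s = 38.0000
seg 4 [189.7°–295.9°] dwell: s stays 38.0000
seg 5 [295.9°–360°] cycloidal, h=22: θ=348.7° here. β=52.8, B=64.1. 22·(0.8237 − sin(2π·0.8237)/(2π)) = 21.2542 → s = 59.2542
radial distance = base radius + s = 39 + 59.2542 = 98.2542

98.2542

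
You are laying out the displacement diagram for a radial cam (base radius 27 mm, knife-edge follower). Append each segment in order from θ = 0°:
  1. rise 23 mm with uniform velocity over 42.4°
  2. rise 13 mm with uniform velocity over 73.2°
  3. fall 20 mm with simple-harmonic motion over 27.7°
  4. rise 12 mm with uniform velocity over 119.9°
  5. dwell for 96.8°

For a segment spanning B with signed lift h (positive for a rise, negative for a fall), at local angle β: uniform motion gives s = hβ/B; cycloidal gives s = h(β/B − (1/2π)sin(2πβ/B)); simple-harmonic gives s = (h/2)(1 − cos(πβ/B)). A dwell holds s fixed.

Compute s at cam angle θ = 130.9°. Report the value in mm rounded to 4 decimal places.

seg 1 [0°–42.4°] uniform, h=23: full span → s += 23 → s = 23.0000
seg 2 [42.4°–115.6°] uniform, h=13: full span → s += 13 → s = 36.0000
seg 3 [115.6°–143.3°] simple-harmonic, h=-20: θ=130.9° here. β=15.3, B=27.7. -20/2·(1 − cos(π·0.5523)) = -11.6371 → s = 24.3629

24.3629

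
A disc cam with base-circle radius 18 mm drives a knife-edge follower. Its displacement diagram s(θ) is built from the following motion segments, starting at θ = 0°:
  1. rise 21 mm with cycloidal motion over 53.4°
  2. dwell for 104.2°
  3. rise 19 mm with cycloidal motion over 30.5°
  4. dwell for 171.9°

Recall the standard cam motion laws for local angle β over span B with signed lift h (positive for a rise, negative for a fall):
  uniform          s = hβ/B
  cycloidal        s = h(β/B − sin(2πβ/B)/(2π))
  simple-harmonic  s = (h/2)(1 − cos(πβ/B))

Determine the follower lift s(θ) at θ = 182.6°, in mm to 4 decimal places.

seg 1 [0°–53.4°] cycloidal, h=21: full span → s += 21 → s = 21.0000
seg 2 [53.4°–157.6°] dwell: s stays 21.0000
seg 3 [157.6°–188.1°] cycloidal, h=19: θ=182.6° here. β=25, B=30.5. 19·(0.8197 − sin(2π·0.8197)/(2π)) = 18.3126 → s = 39.3126

39.3126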